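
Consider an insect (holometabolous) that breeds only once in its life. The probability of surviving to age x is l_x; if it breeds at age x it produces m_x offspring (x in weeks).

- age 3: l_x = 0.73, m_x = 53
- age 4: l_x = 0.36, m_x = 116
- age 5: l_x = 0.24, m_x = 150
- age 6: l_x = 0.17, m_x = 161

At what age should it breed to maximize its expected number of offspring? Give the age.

4

Expected offspring if breeding at age x = l_x × m_x:
  age 3: 0.73 × 53 = 38.690
  age 4: 0.36 × 116 = 41.760
  age 5: 0.24 × 150 = 36.000
  age 6: 0.17 × 161 = 27.370
Maximum at age 4 (41.760).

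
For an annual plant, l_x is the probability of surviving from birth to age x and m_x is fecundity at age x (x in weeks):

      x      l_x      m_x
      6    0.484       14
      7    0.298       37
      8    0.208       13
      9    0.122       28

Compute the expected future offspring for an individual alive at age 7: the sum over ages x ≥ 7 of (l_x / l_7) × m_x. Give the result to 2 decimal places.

l_7 = 0.298. Conditional survival from age 7 to x is l_x / l_7.
  x=7: (0.298/0.298) × 37 = 37.0000
  x=8: (0.208/0.298) × 13 = 9.0738
  x=9: (0.122/0.298) × 28 = 11.4631
Sum = 37.0000 + 9.0738 + 11.4631 = 57.5369

57.54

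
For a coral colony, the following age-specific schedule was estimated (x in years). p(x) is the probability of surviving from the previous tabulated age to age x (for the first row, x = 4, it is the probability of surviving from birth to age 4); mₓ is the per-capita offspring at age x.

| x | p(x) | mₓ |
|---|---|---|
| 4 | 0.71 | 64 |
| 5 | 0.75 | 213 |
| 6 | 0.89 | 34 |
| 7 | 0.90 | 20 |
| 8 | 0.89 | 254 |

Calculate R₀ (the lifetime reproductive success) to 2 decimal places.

Survivorship from birth: l_x = p_4·p_5·…·p_x.
  l_4 = 0.71000
  l_5 = 0.53250
  l_6 = 0.47392
  l_7 = 0.42653
  l_8 = 0.37961
R₀ = Σ l_x mₓ:
  age 4: 0.71000 × 64 = 45.4400
  age 5: 0.53250 × 213 = 113.4225
  age 6: 0.47392 × 34 = 16.1133
  age 7: 0.42653 × 20 = 8.5306
  age 8: 0.37961 × 254 = 96.4209
R₀ = 45.4400 + 113.4225 + 16.1133 + 8.5306 + 96.4209 = 279.9273

279.93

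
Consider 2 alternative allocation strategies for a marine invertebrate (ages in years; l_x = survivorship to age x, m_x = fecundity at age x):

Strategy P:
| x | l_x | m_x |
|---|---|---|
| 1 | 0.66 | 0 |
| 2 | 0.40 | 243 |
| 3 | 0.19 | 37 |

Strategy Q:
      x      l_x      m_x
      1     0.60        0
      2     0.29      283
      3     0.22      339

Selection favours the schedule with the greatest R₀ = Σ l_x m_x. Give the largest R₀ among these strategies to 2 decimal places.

Strategy P: R₀ = 0.66×0 + 0.40×243 + 0.19×37 = 104.2300
Strategy Q: R₀ = 0.60×0 + 0.29×283 + 0.22×339 = 156.6500
Highest R₀: strategy Q with 156.6500.

156.65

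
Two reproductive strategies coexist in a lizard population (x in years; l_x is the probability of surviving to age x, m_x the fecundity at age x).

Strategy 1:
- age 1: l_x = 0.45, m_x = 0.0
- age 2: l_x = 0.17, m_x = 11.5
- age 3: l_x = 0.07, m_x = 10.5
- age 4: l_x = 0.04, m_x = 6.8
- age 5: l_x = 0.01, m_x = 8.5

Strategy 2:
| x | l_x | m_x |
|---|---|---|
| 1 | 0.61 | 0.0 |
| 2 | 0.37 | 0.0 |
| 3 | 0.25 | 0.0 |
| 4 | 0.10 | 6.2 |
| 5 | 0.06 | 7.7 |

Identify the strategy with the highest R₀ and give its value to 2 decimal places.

Strategy 1: R₀ = 0.45×0.0 + 0.17×11.5 + 0.07×10.5 + 0.04×6.8 + 0.01×8.5 = 3.0470
Strategy 2: R₀ = 0.61×0.0 + 0.37×0.0 + 0.25×0.0 + 0.10×6.2 + 0.06×7.7 = 1.0820
Highest R₀: strategy 1 with 3.0470.

3.05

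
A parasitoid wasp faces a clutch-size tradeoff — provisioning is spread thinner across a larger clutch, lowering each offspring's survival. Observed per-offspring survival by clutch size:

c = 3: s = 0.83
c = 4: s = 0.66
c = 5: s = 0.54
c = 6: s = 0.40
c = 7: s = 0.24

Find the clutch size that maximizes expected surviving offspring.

5

Expected surviving offspring = c × s(c):
  c=3: 3 × 0.83 = 2.490
  c=4: 4 × 0.66 = 2.640
  c=5: 5 × 0.54 = 2.700
  c=6: 6 × 0.40 = 2.400
  c=7: 7 × 0.24 = 1.680
Maximum at c = 5 (2.700 surviving offspring).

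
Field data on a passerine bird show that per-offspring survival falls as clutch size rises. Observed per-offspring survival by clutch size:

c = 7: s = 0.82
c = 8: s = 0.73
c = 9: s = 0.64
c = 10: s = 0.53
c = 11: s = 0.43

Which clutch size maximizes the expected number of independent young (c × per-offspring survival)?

Expected independent young = c × s(c):
  c=7: 7 × 0.82 = 5.740
  c=8: 8 × 0.73 = 5.840
  c=9: 9 × 0.64 = 5.760
  c=10: 10 × 0.53 = 5.300
  c=11: 11 × 0.43 = 4.730
Maximum at c = 8 (5.840 independent young).

8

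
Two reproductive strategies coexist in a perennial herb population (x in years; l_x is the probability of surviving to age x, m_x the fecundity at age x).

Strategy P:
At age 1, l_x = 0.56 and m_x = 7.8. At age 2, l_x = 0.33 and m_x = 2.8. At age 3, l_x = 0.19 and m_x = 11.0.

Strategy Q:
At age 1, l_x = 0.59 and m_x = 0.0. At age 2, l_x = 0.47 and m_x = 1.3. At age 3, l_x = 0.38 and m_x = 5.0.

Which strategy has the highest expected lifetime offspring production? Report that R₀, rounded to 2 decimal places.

Strategy P: R₀ = 0.56×7.8 + 0.33×2.8 + 0.19×11.0 = 7.3820
Strategy Q: R₀ = 0.59×0.0 + 0.47×1.3 + 0.38×5.0 = 2.5110
Highest R₀: strategy P with 7.3820.

7.38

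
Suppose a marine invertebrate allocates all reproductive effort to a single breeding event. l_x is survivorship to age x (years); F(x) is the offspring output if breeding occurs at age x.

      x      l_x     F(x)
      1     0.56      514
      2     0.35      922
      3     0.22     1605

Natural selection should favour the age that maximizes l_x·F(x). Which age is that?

3

Expected offspring if breeding at age x = l_x × F(x):
  age 1: 0.56 × 514 = 287.840
  age 2: 0.35 × 922 = 322.700
  age 3: 0.22 × 1605 = 353.100
Maximum at age 3 (353.100).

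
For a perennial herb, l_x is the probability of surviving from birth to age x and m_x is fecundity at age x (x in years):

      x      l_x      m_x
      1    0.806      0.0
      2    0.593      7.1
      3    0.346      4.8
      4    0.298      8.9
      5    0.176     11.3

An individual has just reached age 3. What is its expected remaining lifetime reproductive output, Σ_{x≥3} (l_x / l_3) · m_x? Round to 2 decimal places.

18.21

l_3 = 0.346. Conditional survival from age 3 to x is l_x / l_3.
  x=3: (0.346/0.346) × 4.8 = 4.8000
  x=4: (0.298/0.346) × 8.9 = 7.6653
  x=5: (0.176/0.346) × 11.3 = 5.7480
Sum = 4.8000 + 7.6653 + 5.7480 = 18.2133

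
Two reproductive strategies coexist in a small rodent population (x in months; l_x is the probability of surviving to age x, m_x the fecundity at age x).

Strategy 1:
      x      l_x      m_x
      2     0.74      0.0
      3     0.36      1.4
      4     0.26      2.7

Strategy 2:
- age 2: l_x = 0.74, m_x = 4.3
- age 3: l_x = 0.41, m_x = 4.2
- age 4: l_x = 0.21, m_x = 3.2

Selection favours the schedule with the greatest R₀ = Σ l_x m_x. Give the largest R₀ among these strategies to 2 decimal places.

5.58

Strategy 1: R₀ = 0.74×0.0 + 0.36×1.4 + 0.26×2.7 = 1.2060
Strategy 2: R₀ = 0.74×4.3 + 0.41×4.2 + 0.21×3.2 = 5.5760
Highest R₀: strategy 2 with 5.5760.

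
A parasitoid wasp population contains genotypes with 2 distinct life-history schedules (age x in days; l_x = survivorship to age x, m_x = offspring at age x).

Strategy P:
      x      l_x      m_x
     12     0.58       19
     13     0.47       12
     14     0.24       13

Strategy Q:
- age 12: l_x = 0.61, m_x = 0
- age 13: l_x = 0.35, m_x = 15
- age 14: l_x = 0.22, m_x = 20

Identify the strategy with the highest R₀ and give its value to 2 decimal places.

Strategy P: R₀ = 0.58×19 + 0.47×12 + 0.24×13 = 19.7800
Strategy Q: R₀ = 0.61×0 + 0.35×15 + 0.22×20 = 9.6500
Highest R₀: strategy P with 19.7800.

19.78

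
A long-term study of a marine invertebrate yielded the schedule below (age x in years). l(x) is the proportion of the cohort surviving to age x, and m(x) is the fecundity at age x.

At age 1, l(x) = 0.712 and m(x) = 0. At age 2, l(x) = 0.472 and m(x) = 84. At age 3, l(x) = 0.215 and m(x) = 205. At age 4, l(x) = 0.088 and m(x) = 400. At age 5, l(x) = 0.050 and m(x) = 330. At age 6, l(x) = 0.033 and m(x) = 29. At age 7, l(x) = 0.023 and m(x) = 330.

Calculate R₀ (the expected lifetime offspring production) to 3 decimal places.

143.970

R₀ = Σ l(x) m(x):
  age 1: 0.712 × 0 = 0.0000
  age 2: 0.472 × 84 = 39.6480
  age 3: 0.215 × 205 = 44.0750
  age 4: 0.088 × 400 = 35.2000
  age 5: 0.050 × 330 = 16.5000
  age 6: 0.033 × 29 = 0.9570
  age 7: 0.023 × 330 = 7.5900
R₀ = 0.0000 + 39.6480 + 44.0750 + 35.2000 + 16.5000 + 0.9570 + 7.5900 = 143.9700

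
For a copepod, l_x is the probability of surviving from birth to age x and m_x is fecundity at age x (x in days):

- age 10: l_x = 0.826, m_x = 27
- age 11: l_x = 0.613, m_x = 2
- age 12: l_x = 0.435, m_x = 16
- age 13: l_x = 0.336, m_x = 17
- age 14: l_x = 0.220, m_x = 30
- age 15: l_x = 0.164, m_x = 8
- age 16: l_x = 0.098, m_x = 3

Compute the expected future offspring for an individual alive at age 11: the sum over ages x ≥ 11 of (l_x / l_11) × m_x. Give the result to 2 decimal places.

l_11 = 0.613. Conditional survival from age 11 to x is l_x / l_11.
  x=11: (0.613/0.613) × 2 = 2.0000
  x=12: (0.435/0.613) × 16 = 11.3540
  x=13: (0.336/0.613) × 17 = 9.3181
  x=14: (0.220/0.613) × 30 = 10.7667
  x=15: (0.164/0.613) × 8 = 2.1403
  x=16: (0.098/0.613) × 3 = 0.4796
Sum = 2.0000 + 11.3540 + 9.3181 + 10.7667 + 2.1403 + 0.4796 = 36.0587

36.06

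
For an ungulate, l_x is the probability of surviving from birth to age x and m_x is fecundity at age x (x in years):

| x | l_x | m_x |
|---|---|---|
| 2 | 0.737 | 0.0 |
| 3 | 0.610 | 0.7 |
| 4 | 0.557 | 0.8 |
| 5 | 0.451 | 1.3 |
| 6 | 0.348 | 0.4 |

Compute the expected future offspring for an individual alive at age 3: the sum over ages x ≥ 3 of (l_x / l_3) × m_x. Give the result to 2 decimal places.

2.62

l_3 = 0.610. Conditional survival from age 3 to x is l_x / l_3.
  x=3: (0.610/0.610) × 0.7 = 0.7000
  x=4: (0.557/0.610) × 0.8 = 0.7305
  x=5: (0.451/0.610) × 1.3 = 0.9611
  x=6: (0.348/0.610) × 0.4 = 0.2282
Sum = 0.7000 + 0.7305 + 0.9611 + 0.2282 = 2.6198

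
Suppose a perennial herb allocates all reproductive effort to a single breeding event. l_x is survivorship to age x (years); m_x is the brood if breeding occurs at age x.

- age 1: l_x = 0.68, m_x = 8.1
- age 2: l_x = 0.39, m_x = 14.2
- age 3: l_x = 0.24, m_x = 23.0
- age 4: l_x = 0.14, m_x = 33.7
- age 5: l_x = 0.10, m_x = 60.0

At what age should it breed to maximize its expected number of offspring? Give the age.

5

Expected offspring if breeding at age x = l_x × m_x:
  age 1: 0.68 × 8.1 = 5.508
  age 2: 0.39 × 14.2 = 5.538
  age 3: 0.24 × 23.0 = 5.520
  age 4: 0.14 × 33.7 = 4.718
  age 5: 0.10 × 60.0 = 6.000
Maximum at age 5 (6.000).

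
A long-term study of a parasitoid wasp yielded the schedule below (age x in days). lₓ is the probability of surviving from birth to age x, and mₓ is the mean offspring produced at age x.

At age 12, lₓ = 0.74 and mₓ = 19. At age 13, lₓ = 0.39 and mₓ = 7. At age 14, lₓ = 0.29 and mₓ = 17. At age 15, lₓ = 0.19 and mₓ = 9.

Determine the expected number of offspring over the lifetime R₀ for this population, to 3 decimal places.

R₀ = Σ lₓ mₓ:
  age 12: 0.74 × 19 = 14.0600
  age 13: 0.39 × 7 = 2.7300
  age 14: 0.29 × 17 = 4.9300
  age 15: 0.19 × 9 = 1.7100
R₀ = 14.0600 + 2.7300 + 4.9300 + 1.7100 = 23.4300

23.430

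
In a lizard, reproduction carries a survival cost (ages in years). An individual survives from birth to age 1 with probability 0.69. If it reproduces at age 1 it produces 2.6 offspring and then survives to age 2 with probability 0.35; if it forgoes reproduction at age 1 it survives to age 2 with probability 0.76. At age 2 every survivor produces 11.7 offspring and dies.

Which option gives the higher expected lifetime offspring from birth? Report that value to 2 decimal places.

6.14

breed at age 1: R₀ = 0.69 × (2.6 + 0.35 × 11.7) = 0.69 × 6.6950 = 4.6196
delay to age 2: R₀ = 0.69 × (0.76 × 11.7) = 0.69 × 8.8920 = 6.1355
Higher: delay to age 2 (6.1355).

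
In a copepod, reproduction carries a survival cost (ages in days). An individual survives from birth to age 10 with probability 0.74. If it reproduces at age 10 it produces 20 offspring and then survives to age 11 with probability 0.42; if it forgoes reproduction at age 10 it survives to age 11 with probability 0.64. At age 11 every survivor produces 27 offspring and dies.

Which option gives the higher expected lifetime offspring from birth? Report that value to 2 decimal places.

23.19

breed at age 10: R₀ = 0.74 × (20 + 0.42 × 27) = 0.74 × 31.3400 = 23.1916
delay to age 11: R₀ = 0.74 × (0.64 × 27) = 0.74 × 17.2800 = 12.7872
Higher: breed at age 10 (23.1916).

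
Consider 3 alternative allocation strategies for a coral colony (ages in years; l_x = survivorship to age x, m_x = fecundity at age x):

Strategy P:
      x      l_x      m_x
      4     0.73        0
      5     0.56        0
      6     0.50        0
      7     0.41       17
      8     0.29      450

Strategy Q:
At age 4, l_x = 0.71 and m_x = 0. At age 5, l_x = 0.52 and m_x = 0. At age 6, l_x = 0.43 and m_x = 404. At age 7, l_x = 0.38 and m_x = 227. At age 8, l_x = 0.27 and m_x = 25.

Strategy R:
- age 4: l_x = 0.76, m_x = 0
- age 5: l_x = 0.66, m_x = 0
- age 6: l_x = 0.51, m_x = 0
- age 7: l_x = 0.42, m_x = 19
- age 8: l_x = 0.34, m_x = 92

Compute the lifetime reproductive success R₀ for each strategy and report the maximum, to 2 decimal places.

266.73

Strategy P: R₀ = 0.73×0 + 0.56×0 + 0.50×0 + 0.41×17 + 0.29×450 = 137.4700
Strategy Q: R₀ = 0.71×0 + 0.52×0 + 0.43×404 + 0.38×227 + 0.27×25 = 266.7300
Strategy R: R₀ = 0.76×0 + 0.66×0 + 0.51×0 + 0.42×19 + 0.34×92 = 39.2600
Highest R₀: strategy Q with 266.7300.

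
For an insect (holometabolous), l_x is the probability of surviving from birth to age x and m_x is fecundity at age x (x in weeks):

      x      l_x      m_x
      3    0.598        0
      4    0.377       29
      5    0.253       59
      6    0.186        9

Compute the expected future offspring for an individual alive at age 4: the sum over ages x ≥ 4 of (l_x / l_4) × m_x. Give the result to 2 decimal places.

73.03

l_4 = 0.377. Conditional survival from age 4 to x is l_x / l_4.
  x=4: (0.377/0.377) × 29 = 29.0000
  x=5: (0.253/0.377) × 59 = 39.5942
  x=6: (0.186/0.377) × 9 = 4.4403
Sum = 29.0000 + 39.5942 + 4.4403 = 73.0345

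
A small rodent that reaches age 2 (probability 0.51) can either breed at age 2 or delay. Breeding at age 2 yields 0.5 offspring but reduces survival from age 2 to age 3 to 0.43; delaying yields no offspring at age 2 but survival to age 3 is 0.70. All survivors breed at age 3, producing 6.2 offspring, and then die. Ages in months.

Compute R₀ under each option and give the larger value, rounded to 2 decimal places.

breed at age 2: R₀ = 0.51 × (0.5 + 0.43 × 6.2) = 0.51 × 3.1660 = 1.6147
delay to age 3: R₀ = 0.51 × (0.70 × 6.2) = 0.51 × 4.3400 = 2.2134
Higher: delay to age 3 (2.2134).

2.21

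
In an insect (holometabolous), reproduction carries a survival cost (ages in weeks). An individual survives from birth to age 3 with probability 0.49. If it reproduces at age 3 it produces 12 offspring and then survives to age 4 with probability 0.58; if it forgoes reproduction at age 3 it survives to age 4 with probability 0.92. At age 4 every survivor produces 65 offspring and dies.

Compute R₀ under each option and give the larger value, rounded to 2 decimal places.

breed at age 3: R₀ = 0.49 × (12 + 0.58 × 65) = 0.49 × 49.7000 = 24.3530
delay to age 4: R₀ = 0.49 × (0.92 × 65) = 0.49 × 59.8000 = 29.3020
Higher: delay to age 4 (29.3020).

29.30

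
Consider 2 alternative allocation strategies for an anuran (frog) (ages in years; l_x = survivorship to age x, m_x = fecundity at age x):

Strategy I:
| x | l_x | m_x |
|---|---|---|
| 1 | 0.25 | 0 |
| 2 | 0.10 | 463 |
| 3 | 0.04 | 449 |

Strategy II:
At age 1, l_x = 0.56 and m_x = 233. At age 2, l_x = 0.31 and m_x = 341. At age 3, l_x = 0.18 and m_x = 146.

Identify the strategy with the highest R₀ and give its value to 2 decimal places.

Strategy I: R₀ = 0.25×0 + 0.10×463 + 0.04×449 = 64.2600
Strategy II: R₀ = 0.56×233 + 0.31×341 + 0.18×146 = 262.4700
Highest R₀: strategy II with 262.4700.

262.47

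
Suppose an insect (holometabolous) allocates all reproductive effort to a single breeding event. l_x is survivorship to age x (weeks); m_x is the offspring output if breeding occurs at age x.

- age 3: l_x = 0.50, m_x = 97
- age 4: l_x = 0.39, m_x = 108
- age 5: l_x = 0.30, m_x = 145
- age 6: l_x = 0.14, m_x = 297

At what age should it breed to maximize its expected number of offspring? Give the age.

3

Expected offspring if breeding at age x = l_x × m_x:
  age 3: 0.50 × 97 = 48.500
  age 4: 0.39 × 108 = 42.120
  age 5: 0.30 × 145 = 43.500
  age 6: 0.14 × 297 = 41.580
Maximum at age 3 (48.500).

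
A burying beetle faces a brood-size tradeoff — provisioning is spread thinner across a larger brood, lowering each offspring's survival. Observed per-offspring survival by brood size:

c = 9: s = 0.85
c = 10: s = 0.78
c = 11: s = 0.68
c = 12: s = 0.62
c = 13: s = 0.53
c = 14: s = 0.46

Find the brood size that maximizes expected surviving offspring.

10

Expected surviving offspring = c × s(c):
  c=9: 9 × 0.85 = 7.650
  c=10: 10 × 0.78 = 7.800
  c=11: 11 × 0.68 = 7.480
  c=12: 12 × 0.62 = 7.440
  c=13: 13 × 0.53 = 6.890
  c=14: 14 × 0.46 = 6.440
Maximum at c = 10 (7.800 surviving offspring).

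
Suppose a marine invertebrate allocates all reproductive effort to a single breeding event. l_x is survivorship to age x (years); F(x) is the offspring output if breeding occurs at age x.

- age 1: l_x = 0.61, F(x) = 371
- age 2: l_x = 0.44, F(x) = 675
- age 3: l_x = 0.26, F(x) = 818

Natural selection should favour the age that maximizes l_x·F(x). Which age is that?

Expected offspring if breeding at age x = l_x × F(x):
  age 1: 0.61 × 371 = 226.310
  age 2: 0.44 × 675 = 297.000
  age 3: 0.26 × 818 = 212.680
Maximum at age 2 (297.000).

2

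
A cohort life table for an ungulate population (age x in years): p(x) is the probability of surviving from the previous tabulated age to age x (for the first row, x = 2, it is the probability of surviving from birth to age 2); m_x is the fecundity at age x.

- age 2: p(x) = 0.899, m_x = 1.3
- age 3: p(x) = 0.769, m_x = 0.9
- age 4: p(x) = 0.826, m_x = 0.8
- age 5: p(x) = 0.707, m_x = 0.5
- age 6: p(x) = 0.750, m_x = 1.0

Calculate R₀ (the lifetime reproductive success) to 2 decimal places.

Survivorship from birth: l_x = p_2·p_3·…·p_x.
  l_2 = 0.89900
  l_3 = 0.69133
  l_4 = 0.57104
  l_5 = 0.40372
  l_6 = 0.30279
R₀ = Σ l_x m_x:
  age 2: 0.89900 × 1.3 = 1.1687
  age 3: 0.69133 × 0.9 = 0.6222
  age 4: 0.57104 × 0.8 = 0.4568
  age 5: 0.40372 × 0.5 = 0.2019
  age 6: 0.30279 × 1.0 = 0.3028
R₀ = 1.1687 + 0.6222 + 0.4568 + 0.2019 + 0.3028 = 2.7524

2.75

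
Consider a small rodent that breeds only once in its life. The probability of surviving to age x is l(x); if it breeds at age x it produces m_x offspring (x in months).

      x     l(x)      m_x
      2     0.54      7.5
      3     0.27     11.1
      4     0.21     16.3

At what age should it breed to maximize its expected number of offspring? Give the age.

2

Expected offspring if breeding at age x = l(x) × m_x:
  age 2: 0.54 × 7.5 = 4.050
  age 3: 0.27 × 11.1 = 2.997
  age 4: 0.21 × 16.3 = 3.423
Maximum at age 2 (4.050).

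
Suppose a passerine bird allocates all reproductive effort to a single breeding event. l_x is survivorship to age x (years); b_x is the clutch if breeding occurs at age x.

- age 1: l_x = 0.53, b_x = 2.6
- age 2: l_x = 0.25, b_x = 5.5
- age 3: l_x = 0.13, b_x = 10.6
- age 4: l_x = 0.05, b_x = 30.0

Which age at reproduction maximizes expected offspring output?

4

Expected offspring if breeding at age x = l_x × b_x:
  age 1: 0.53 × 2.6 = 1.378
  age 2: 0.25 × 5.5 = 1.375
  age 3: 0.13 × 10.6 = 1.378
  age 4: 0.05 × 30.0 = 1.500
Maximum at age 4 (1.500).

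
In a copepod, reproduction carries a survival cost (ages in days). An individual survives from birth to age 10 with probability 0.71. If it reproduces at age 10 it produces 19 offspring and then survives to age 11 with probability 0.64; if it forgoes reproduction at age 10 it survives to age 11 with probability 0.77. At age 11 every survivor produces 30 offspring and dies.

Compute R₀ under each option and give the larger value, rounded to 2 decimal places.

27.12

breed at age 10: R₀ = 0.71 × (19 + 0.64 × 30) = 0.71 × 38.2000 = 27.1220
delay to age 11: R₀ = 0.71 × (0.77 × 30) = 0.71 × 23.1000 = 16.4010
Higher: breed at age 10 (27.1220).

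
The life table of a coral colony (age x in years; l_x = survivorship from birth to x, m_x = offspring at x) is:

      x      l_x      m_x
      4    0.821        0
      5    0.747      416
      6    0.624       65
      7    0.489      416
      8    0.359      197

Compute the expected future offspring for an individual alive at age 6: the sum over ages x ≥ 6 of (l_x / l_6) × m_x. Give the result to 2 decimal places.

l_6 = 0.624. Conditional survival from age 6 to x is l_x / l_6.
  x=6: (0.624/0.624) × 65 = 65.0000
  x=7: (0.489/0.624) × 416 = 326.0000
  x=8: (0.359/0.624) × 197 = 113.3381
Sum = 65.0000 + 326.0000 + 113.3381 = 504.3381

504.34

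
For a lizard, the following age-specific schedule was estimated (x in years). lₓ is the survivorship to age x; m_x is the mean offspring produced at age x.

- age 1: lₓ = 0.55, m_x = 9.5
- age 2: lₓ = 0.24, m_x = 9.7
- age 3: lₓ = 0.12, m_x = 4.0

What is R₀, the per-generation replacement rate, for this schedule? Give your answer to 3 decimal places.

8.033

R₀ = Σ lₓ m_x:
  age 1: 0.55 × 9.5 = 5.2250
  age 2: 0.24 × 9.7 = 2.3280
  age 3: 0.12 × 4.0 = 0.4800
R₀ = 5.2250 + 2.3280 + 0.4800 = 8.0330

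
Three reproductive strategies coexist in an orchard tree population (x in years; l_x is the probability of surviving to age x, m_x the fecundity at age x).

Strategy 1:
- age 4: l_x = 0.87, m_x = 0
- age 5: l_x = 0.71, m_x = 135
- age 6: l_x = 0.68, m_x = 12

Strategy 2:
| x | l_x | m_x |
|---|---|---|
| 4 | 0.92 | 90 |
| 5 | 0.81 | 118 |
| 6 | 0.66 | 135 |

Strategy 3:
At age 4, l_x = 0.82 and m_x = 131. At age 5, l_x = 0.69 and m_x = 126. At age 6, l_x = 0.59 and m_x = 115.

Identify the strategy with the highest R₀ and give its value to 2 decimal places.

Strategy 1: R₀ = 0.87×0 + 0.71×135 + 0.68×12 = 104.0100
Strategy 2: R₀ = 0.92×90 + 0.81×118 + 0.66×135 = 267.4800
Strategy 3: R₀ = 0.82×131 + 0.69×126 + 0.59×115 = 262.2100
Highest R₀: strategy 2 with 267.4800.

267.48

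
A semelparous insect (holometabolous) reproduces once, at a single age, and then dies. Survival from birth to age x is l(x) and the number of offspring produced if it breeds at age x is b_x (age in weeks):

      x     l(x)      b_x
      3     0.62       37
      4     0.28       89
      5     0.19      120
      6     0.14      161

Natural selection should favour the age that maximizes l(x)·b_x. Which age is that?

4

Expected offspring if breeding at age x = l(x) × b_x:
  age 3: 0.62 × 37 = 22.940
  age 4: 0.28 × 89 = 24.920
  age 5: 0.19 × 120 = 22.800
  age 6: 0.14 × 161 = 22.540
Maximum at age 4 (24.920).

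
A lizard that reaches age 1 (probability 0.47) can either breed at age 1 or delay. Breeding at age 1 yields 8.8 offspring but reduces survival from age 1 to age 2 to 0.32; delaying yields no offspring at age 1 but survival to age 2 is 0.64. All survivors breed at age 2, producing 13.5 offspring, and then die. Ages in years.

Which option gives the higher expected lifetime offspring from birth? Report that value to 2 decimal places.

breed at age 1: R₀ = 0.47 × (8.8 + 0.32 × 13.5) = 0.47 × 13.1200 = 6.1664
delay to age 2: R₀ = 0.47 × (0.64 × 13.5) = 0.47 × 8.6400 = 4.0608
Higher: breed at age 1 (6.1664).

6.17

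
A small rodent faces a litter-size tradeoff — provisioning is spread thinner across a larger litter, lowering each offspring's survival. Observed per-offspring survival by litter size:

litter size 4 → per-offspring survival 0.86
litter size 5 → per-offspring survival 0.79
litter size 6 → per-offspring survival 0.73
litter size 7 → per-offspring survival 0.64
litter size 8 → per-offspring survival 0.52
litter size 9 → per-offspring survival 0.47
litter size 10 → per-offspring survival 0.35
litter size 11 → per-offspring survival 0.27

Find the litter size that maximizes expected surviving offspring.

Expected surviving offspring = c × s(c):
  c=4: 4 × 0.86 = 3.440
  c=5: 5 × 0.79 = 3.950
  c=6: 6 × 0.73 = 4.380
  c=7: 7 × 0.64 = 4.480
  c=8: 8 × 0.52 = 4.160
  c=9: 9 × 0.47 = 4.230
  c=10: 10 × 0.35 = 3.500
  c=11: 11 × 0.27 = 2.970
Maximum at c = 7 (4.480 surviving offspring).

7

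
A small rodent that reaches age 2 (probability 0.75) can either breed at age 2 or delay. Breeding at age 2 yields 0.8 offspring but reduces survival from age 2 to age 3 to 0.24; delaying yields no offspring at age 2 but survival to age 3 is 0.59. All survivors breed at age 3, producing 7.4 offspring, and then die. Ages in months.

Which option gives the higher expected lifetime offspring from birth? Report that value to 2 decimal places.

breed at age 2: R₀ = 0.75 × (0.8 + 0.24 × 7.4) = 0.75 × 2.5760 = 1.9320
delay to age 3: R₀ = 0.75 × (0.59 × 7.4) = 0.75 × 4.3660 = 3.2745
Higher: delay to age 3 (3.2745).

3.27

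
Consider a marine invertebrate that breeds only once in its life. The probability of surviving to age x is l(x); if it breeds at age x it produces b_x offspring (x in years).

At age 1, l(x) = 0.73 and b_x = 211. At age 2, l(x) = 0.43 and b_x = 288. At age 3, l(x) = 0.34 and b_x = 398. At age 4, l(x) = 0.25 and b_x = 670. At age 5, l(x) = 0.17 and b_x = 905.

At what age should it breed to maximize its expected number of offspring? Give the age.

4

Expected offspring if breeding at age x = l(x) × b_x:
  age 1: 0.73 × 211 = 154.030
  age 2: 0.43 × 288 = 123.840
  age 3: 0.34 × 398 = 135.320
  age 4: 0.25 × 670 = 167.500
  age 5: 0.17 × 905 = 153.850
Maximum at age 4 (167.500).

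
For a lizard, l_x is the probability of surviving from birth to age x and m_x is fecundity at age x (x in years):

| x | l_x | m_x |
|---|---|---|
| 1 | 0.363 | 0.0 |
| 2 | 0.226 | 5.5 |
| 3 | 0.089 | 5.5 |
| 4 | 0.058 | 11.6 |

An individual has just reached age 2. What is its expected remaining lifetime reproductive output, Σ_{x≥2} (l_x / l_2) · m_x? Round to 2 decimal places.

10.64

l_2 = 0.226. Conditional survival from age 2 to x is l_x / l_2.
  x=2: (0.226/0.226) × 5.5 = 5.5000
  x=3: (0.089/0.226) × 5.5 = 2.1659
  x=4: (0.058/0.226) × 11.6 = 2.9770
Sum = 5.5000 + 2.1659 + 2.9770 = 10.6429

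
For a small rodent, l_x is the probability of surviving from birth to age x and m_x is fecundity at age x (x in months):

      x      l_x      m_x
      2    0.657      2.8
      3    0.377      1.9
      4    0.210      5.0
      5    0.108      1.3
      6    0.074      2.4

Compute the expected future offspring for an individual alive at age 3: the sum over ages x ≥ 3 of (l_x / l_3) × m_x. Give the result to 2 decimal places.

5.53

l_3 = 0.377. Conditional survival from age 3 to x is l_x / l_3.
  x=3: (0.377/0.377) × 1.9 = 1.9000
  x=4: (0.210/0.377) × 5.0 = 2.7851
  x=5: (0.108/0.377) × 1.3 = 0.3724
  x=6: (0.074/0.377) × 2.4 = 0.4711
Sum = 1.9000 + 2.7851 + 0.3724 + 0.4711 = 5.5286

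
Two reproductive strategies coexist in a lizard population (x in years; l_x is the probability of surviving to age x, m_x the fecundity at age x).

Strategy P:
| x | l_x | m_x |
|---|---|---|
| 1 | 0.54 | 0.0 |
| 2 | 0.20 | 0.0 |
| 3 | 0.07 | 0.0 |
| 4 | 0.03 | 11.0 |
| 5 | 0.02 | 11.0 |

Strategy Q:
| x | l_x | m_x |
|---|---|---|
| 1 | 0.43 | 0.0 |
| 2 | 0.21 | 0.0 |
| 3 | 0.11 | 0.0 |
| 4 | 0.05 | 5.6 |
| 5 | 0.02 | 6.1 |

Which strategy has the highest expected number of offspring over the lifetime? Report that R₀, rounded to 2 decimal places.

Strategy P: R₀ = 0.54×0.0 + 0.20×0.0 + 0.07×0.0 + 0.03×11.0 + 0.02×11.0 = 0.5500
Strategy Q: R₀ = 0.43×0.0 + 0.21×0.0 + 0.11×0.0 + 0.05×5.6 + 0.02×6.1 = 0.4020
Highest R₀: strategy P with 0.5500.

0.55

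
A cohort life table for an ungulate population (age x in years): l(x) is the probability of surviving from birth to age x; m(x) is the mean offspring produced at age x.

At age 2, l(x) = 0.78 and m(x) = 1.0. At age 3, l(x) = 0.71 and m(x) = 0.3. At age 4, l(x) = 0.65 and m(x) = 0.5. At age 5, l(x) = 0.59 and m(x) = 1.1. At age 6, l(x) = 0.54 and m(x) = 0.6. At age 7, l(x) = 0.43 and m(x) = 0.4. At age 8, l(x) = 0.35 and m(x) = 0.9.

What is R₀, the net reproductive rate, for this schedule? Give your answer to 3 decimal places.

R₀ = Σ l(x) m(x):
  age 2: 0.78 × 1.0 = 0.7800
  age 3: 0.71 × 0.3 = 0.2130
  age 4: 0.65 × 0.5 = 0.3250
  age 5: 0.59 × 1.1 = 0.6490
  age 6: 0.54 × 0.6 = 0.3240
  age 7: 0.43 × 0.4 = 0.1720
  age 8: 0.35 × 0.9 = 0.3150
R₀ = 0.7800 + 0.2130 + 0.3250 + 0.6490 + 0.3240 + 0.1720 + 0.3150 = 2.7780

2.778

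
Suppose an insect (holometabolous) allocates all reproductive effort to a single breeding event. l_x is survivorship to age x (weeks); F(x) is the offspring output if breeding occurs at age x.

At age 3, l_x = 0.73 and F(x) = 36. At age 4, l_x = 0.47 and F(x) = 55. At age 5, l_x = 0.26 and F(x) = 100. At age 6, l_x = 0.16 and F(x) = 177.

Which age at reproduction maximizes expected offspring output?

Expected offspring if breeding at age x = l_x × F(x):
  age 3: 0.73 × 36 = 26.280
  age 4: 0.47 × 55 = 25.850
  age 5: 0.26 × 100 = 26.000
  age 6: 0.16 × 177 = 28.320
Maximum at age 6 (28.320).

6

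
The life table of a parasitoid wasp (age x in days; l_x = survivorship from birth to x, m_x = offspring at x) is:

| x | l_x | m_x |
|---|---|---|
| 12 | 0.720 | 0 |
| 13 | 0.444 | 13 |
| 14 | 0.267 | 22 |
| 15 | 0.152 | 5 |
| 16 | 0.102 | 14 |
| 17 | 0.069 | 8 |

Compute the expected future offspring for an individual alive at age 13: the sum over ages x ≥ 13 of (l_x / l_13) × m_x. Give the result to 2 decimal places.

32.40

l_13 = 0.444. Conditional survival from age 13 to x is l_x / l_13.
  x=13: (0.444/0.444) × 13 = 13.0000
  x=14: (0.267/0.444) × 22 = 13.2297
  x=15: (0.152/0.444) × 5 = 1.7117
  x=16: (0.102/0.444) × 14 = 3.2162
  x=17: (0.069/0.444) × 8 = 1.2432
Sum = 13.0000 + 13.2297 + 1.7117 + 3.2162 + 1.2432 = 32.4009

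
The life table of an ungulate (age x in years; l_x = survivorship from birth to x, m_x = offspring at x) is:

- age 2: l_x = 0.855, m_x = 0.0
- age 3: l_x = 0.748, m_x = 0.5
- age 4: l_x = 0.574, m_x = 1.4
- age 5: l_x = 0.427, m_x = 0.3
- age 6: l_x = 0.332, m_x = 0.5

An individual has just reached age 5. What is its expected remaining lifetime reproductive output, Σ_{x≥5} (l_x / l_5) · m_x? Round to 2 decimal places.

l_5 = 0.427. Conditional survival from age 5 to x is l_x / l_5.
  x=5: (0.427/0.427) × 0.3 = 0.3000
  x=6: (0.332/0.427) × 0.5 = 0.3888
Sum = 0.3000 + 0.3888 = 0.6888

0.69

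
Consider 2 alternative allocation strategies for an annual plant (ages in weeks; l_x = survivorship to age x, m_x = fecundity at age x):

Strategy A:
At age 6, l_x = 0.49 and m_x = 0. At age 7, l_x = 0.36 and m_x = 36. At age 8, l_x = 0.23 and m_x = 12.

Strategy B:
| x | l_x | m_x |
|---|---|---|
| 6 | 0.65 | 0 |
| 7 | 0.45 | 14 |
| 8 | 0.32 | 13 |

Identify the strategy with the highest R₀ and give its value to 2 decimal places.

15.72

Strategy A: R₀ = 0.49×0 + 0.36×36 + 0.23×12 = 15.7200
Strategy B: R₀ = 0.65×0 + 0.45×14 + 0.32×13 = 10.4600
Highest R₀: strategy A with 15.7200.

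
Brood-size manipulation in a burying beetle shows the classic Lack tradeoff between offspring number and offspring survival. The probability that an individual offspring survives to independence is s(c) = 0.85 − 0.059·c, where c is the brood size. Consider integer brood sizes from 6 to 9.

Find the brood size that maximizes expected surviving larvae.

Expected surviving larvae = c × s(c):
  c=6: 6 × 0.496 = 2.976
  c=7: 7 × 0.437 = 3.059
  c=8: 8 × 0.378 = 3.024
  c=9: 9 × 0.319 = 2.871
Maximum at c = 7 (3.059 surviving larvae).

7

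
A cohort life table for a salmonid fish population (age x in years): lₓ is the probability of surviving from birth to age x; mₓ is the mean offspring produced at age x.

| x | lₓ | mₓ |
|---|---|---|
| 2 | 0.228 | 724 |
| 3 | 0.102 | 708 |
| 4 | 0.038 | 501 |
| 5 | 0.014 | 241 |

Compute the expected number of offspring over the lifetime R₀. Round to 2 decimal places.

R₀ = Σ lₓ mₓ:
  age 2: 0.228 × 724 = 165.0720
  age 3: 0.102 × 708 = 72.2160
  age 4: 0.038 × 501 = 19.0380
  age 5: 0.014 × 241 = 3.3740
R₀ = 165.0720 + 72.2160 + 19.0380 + 3.3740 = 259.7000

259.70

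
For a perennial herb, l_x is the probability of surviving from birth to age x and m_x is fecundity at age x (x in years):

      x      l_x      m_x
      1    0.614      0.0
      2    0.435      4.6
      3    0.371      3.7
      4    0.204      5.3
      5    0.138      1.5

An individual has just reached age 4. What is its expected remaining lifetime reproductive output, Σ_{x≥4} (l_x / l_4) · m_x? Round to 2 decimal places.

6.31

l_4 = 0.204. Conditional survival from age 4 to x is l_x / l_4.
  x=4: (0.204/0.204) × 5.3 = 5.3000
  x=5: (0.138/0.204) × 1.5 = 1.0147
Sum = 5.3000 + 1.0147 = 6.3147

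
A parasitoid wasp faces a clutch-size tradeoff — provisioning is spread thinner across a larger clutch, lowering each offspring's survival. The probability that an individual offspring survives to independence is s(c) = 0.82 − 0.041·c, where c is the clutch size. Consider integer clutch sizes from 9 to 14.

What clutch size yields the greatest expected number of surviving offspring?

10

Expected surviving offspring = c × s(c):
  c=9: 9 × 0.451 = 4.059
  c=10: 10 × 0.410 = 4.100
  c=11: 11 × 0.369 = 4.059
  c=12: 12 × 0.328 = 3.936
  c=13: 13 × 0.287 = 3.731
  c=14: 14 × 0.246 = 3.444
Maximum at c = 10 (4.100 surviving offspring).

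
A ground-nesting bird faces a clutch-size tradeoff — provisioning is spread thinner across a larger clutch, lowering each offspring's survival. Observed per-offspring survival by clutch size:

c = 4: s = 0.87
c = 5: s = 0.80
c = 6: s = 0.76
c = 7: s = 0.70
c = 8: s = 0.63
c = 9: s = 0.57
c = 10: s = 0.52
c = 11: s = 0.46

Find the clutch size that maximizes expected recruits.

10

Expected recruits = c × s(c):
  c=4: 4 × 0.87 = 3.480
  c=5: 5 × 0.80 = 4.000
  c=6: 6 × 0.76 = 4.560
  c=7: 7 × 0.70 = 4.900
  c=8: 8 × 0.63 = 5.040
  c=9: 9 × 0.57 = 5.130
  c=10: 10 × 0.52 = 5.200
  c=11: 11 × 0.46 = 5.060
Maximum at c = 10 (5.200 recruits).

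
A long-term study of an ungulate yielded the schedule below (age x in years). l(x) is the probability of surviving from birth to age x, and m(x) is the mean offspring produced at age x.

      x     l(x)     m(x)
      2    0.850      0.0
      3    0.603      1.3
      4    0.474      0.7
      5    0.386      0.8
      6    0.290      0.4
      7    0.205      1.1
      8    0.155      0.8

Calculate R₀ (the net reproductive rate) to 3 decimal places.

R₀ = Σ l(x) m(x):
  age 2: 0.850 × 0.0 = 0.0000
  age 3: 0.603 × 1.3 = 0.7839
  age 4: 0.474 × 0.7 = 0.3318
  age 5: 0.386 × 0.8 = 0.3088
  age 6: 0.290 × 0.4 = 0.1160
  age 7: 0.205 × 1.1 = 0.2255
  age 8: 0.155 × 0.8 = 0.1240
R₀ = 0.0000 + 0.7839 + 0.3318 + 0.3088 + 0.1160 + 0.2255 + 0.1240 = 1.8900

1.890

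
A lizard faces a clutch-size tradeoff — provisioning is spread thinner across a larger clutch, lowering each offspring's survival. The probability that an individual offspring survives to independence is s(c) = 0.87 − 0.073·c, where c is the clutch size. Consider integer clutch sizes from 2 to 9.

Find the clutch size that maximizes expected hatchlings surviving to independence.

Expected hatchlings surviving to independence = c × s(c):
  c=2: 2 × 0.724 = 1.448
  c=3: 3 × 0.651 = 1.953
  c=4: 4 × 0.578 = 2.312
  c=5: 5 × 0.505 = 2.525
  c=6: 6 × 0.432 = 2.592
  c=7: 7 × 0.359 = 2.513
  c=8: 8 × 0.286 = 2.288
  c=9: 9 × 0.213 = 1.917
Maximum at c = 6 (2.592 hatchlings surviving to independence).

6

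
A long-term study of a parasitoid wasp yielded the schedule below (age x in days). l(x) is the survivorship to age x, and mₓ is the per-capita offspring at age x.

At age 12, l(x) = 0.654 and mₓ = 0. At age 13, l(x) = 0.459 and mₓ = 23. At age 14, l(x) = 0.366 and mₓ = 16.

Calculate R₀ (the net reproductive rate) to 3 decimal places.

R₀ = Σ l(x) mₓ:
  age 12: 0.654 × 0 = 0.0000
  age 13: 0.459 × 23 = 10.5570
  age 14: 0.366 × 16 = 5.8560
R₀ = 0.0000 + 10.5570 + 5.8560 = 16.4130

16.413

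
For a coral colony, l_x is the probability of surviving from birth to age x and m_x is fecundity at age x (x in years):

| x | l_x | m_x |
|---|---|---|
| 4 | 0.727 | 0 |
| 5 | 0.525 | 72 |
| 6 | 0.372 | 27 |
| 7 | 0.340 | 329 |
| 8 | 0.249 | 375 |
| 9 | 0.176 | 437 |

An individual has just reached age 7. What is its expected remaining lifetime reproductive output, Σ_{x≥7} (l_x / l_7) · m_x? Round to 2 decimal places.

829.84

l_7 = 0.340. Conditional survival from age 7 to x is l_x / l_7.
  x=7: (0.340/0.340) × 329 = 329.0000
  x=8: (0.249/0.340) × 375 = 274.6324
  x=9: (0.176/0.340) × 437 = 226.2118
Sum = 329.0000 + 274.6324 + 226.2118 = 829.8441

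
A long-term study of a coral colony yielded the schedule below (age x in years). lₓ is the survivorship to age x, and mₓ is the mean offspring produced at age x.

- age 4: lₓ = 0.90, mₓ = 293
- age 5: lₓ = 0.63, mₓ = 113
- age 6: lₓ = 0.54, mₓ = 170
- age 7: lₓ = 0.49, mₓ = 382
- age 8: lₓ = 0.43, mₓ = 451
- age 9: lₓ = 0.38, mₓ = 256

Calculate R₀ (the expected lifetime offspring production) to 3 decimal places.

905.080

R₀ = Σ lₓ mₓ:
  age 4: 0.90 × 293 = 263.7000
  age 5: 0.63 × 113 = 71.1900
  age 6: 0.54 × 170 = 91.8000
  age 7: 0.49 × 382 = 187.1800
  age 8: 0.43 × 451 = 193.9300
  age 9: 0.38 × 256 = 97.2800
R₀ = 263.7000 + 71.1900 + 91.8000 + 187.1800 + 193.9300 + 97.2800 = 905.0800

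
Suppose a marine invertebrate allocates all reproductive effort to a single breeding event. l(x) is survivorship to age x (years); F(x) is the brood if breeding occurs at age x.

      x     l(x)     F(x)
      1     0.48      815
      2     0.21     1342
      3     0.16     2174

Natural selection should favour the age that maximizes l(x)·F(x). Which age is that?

Expected offspring if breeding at age x = l(x) × F(x):
  age 1: 0.48 × 815 = 391.200
  age 2: 0.21 × 1342 = 281.820
  age 3: 0.16 × 2174 = 347.840
Maximum at age 1 (391.200).

1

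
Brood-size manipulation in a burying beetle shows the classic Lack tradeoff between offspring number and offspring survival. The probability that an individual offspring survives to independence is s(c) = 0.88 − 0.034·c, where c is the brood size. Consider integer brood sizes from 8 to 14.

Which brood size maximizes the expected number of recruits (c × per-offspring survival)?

Expected recruits = c × s(c):
  c=8: 8 × 0.608 = 4.864
  c=9: 9 × 0.574 = 5.166
  c=10: 10 × 0.540 = 5.400
  c=11: 11 × 0.506 = 5.566
  c=12: 12 × 0.472 = 5.664
  c=13: 13 × 0.438 = 5.694
  c=14: 14 × 0.404 = 5.656
Maximum at c = 13 (5.694 recruits).

13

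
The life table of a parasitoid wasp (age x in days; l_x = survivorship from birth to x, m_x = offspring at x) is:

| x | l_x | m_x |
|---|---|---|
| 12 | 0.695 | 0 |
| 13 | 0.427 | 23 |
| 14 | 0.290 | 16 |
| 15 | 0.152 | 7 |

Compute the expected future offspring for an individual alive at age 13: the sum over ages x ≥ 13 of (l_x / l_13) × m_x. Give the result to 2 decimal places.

l_13 = 0.427. Conditional survival from age 13 to x is l_x / l_13.
  x=13: (0.427/0.427) × 23 = 23.0000
  x=14: (0.290/0.427) × 16 = 10.8665
  x=15: (0.152/0.427) × 7 = 2.4918
Sum = 23.0000 + 10.8665 + 2.4918 = 36.3583

36.36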